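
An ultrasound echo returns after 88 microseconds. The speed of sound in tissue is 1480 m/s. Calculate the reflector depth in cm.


depth = c * t / 2
t = 88 us = 8.8000e-05 s
depth = 1480 * 8.8000e-05 / 2
depth = 0.06512 m = 6.512 cm


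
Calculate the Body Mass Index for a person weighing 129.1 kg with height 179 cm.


BMI = weight / height^2
height = 179 cm = 1.79 m
BMI = 129.1 / 1.79^2
BMI = 40.29 kg/m^2


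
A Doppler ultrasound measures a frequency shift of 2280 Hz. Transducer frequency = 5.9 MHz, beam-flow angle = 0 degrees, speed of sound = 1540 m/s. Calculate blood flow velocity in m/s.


v = fd * c / (2 * f0 * cos(theta))
v = 2280 * 1540 / (2 * 5.9000e+06 * cos(0))
v = 0.2976 m/s


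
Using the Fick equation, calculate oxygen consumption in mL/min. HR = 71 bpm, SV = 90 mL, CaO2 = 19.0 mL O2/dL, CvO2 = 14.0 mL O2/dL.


CO = HR*SV = 71*90/1000 = 6.39 L/min
a-v O2 diff = 19.0 - 14.0 = 5 mL/dL
VO2 = CO * (CaO2-CvO2) * 10 dL/L
VO2 = 6.39 * 5 * 10
VO2 = 319.5 mL/min


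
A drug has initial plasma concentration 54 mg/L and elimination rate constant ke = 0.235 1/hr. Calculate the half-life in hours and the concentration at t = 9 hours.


t_half = ln(2) / ke = 0.693147 / 0.235 = 2.95 hr
C(t) = C0 * exp(-ke*t) = 54 * exp(-0.235*9)
C(9) = 6.514 mg/L


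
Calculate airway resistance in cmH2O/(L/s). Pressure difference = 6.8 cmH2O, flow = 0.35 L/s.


R = dP / flow
R = 6.8 / 0.35
R = 19.43 cmH2O/(L/s)


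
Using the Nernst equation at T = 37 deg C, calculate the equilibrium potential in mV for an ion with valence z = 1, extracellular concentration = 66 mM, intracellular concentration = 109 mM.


E = (RT/(zF)) * ln(C_out/C_in)
T = 37 + 273.15 = 310.15 K
E = (8.314 * 310.15 / (1 * 96485)) * ln(66/109)
E = -13.41 mV


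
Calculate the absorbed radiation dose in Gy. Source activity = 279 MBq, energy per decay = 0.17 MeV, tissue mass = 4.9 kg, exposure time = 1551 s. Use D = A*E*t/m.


A = 279 MBq = 2.7900e+08 Bq
E = 0.17 MeV = 2.7234e-14 J
D = A*E*t/m = 2.7900e+08*2.7234e-14*1551/4.9
D = 0.002405 Gy


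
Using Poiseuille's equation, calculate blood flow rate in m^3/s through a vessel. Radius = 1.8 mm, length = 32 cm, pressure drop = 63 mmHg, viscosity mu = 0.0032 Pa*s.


Q = pi*r^4*dP / (8*mu*L)
r = 0.0018 m, L = 0.32 m
dP = 63 mmHg = 8399.286 Pa
Q = 3.3814e-05 m^3/s


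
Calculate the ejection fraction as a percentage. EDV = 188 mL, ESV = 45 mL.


SV = EDV - ESV = 188 - 45 = 143 mL
EF = SV/EDV * 100 = 143/188 * 100
EF = 76.06%


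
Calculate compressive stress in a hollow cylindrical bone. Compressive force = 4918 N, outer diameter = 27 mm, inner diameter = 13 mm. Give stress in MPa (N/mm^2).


A = pi*(r_o^2 - r_i^2)
r_o = 13.5 mm, r_i = 6.5 mm
A = 439.823 mm^2
sigma = F/A = 4918 / 439.823
sigma = 11.18 MPa


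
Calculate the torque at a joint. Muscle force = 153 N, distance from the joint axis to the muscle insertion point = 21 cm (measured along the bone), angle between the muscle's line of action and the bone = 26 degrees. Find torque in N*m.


Torque = F * d * sin(theta)   (moment arm = d*sin(theta))
d = 21 cm = 0.21 m
Torque = 153 * 0.21 * sin(26)
Torque = 14.08 N*m


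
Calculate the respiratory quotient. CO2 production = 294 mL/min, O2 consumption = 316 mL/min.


RQ = VCO2 / VO2
RQ = 294 / 316
RQ = 0.9304


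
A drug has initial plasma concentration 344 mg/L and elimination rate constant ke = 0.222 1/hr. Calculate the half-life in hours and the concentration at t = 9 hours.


t_half = ln(2) / ke = 0.693147 / 0.222 = 3.122 hr
C(t) = C0 * exp(-ke*t) = 344 * exp(-0.222*9)
C(9) = 46.65 mg/L


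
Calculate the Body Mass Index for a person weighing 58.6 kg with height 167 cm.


BMI = weight / height^2
height = 167 cm = 1.67 m
BMI = 58.6 / 1.67^2
BMI = 21.01 kg/m^2


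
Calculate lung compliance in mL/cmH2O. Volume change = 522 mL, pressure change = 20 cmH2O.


C = dV / dP
C = 522 / 20
C = 26.1 mL/cmH2O


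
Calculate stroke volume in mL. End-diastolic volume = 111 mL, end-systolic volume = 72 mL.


SV = EDV - ESV
SV = 111 - 72
SV = 39 mL


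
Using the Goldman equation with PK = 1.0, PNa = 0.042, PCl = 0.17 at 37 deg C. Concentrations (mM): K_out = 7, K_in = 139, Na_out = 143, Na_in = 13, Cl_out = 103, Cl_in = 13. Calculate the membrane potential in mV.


Vm = (RT/F)*ln((PK*Ko + PNa*Nao + PCl*Cli)/(PK*Ki + PNa*Nai + PCl*Clo))
Numer = 15.216, Denom = 157.056
Vm = -62.38 mV


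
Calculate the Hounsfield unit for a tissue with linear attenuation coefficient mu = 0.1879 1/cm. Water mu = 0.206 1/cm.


HU = ((mu_tissue - mu_water) / mu_water) * 1000
HU = ((0.1879 - 0.206) / 0.206) * 1000
HU = -87.86


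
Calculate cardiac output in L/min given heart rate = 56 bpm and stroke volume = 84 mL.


CO = HR * SV
CO = 56 * 84 / 1000
CO = 4.704 L/min


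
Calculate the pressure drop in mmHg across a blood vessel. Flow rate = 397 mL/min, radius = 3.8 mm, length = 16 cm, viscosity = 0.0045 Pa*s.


dP = 8*mu*L*Q / (pi*r^4)
Q = 397 mL/min = 6.61667e-06 m^3/s
dP = 58.1805 Pa = 58.1805 / 133.322 mmHg = 0.4364 mmHg


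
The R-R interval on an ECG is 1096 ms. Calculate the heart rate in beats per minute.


HR = 60 / RR_interval(s)
RR = 1096 ms = 1.096 s
HR = 60 / 1.096 = 54.74 bpm


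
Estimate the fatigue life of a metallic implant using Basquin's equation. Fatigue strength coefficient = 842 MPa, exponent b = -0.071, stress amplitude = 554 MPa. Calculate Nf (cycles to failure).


sigma_a = sigma_f' * (2Nf)^b
2Nf = (sigma_a/sigma_f')^(1/b)
2Nf = (554/842)^(1/-0.071)
2Nf = 363.57679
Nf = 181.8


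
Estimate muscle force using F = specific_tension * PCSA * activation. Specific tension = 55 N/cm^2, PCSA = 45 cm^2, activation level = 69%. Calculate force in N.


F = sigma * PCSA * activation
F = 55 * 45 * 0.69
F = 1708 N


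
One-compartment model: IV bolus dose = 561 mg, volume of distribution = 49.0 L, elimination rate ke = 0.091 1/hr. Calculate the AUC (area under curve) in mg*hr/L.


C0 = Dose/Vd = 561/49.0 = 11.449 mg/L
AUC = C0/ke = 11.449/0.091
AUC = 125.8 mg*hr/L


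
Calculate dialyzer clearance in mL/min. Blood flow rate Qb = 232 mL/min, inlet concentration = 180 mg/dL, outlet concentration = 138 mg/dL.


K = Qb * (Cb_in - Cb_out) / Cb_in
K = 232 * (180 - 138) / 180
K = 54.13 mL/min


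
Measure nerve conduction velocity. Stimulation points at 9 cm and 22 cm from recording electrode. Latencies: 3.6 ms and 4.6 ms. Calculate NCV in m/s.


Distance = (22 - 9) / 100 = 0.13 m
dt = (4.6 - 3.6) / 1000 = 1.0000e-03 s
NCV = dist / dt = 130 m/s


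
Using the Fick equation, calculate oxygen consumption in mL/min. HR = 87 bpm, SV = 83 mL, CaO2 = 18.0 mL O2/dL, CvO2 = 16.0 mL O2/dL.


CO = HR*SV = 87*83/1000 = 7.221 L/min
a-v O2 diff = 18.0 - 16.0 = 2 mL/dL
VO2 = CO * (CaO2-CvO2) * 10 dL/L
VO2 = 7.221 * 2 * 10
VO2 = 144.4 mL/min


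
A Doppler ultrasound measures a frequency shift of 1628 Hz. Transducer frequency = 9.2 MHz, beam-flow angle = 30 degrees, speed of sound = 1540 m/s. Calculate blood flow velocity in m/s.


v = fd * c / (2 * f0 * cos(theta))
v = 1628 * 1540 / (2 * 9.2000e+06 * cos(30))
v = 0.1573 m/s


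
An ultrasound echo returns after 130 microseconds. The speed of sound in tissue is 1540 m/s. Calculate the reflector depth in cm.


depth = c * t / 2
t = 130 us = 1.3000e-04 s
depth = 1540 * 1.3000e-04 / 2
depth = 0.1001 m = 10.01 cm


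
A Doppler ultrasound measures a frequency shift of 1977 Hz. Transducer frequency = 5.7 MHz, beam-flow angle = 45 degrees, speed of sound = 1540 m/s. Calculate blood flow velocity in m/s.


v = fd * c / (2 * f0 * cos(theta))
v = 1977 * 1540 / (2 * 5.7000e+06 * cos(45))
v = 0.3777 m/s


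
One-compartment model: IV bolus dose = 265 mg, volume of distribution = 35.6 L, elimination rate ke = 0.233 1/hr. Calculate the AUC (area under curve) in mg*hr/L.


C0 = Dose/Vd = 265/35.6 = 7.44382 mg/L
AUC = C0/ke = 7.44382/0.233
AUC = 31.95 mg*hr/L


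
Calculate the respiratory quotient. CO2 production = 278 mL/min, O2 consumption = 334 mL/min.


RQ = VCO2 / VO2
RQ = 278 / 334
RQ = 0.8323


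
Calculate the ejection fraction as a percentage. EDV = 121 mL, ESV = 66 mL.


SV = EDV - ESV = 121 - 66 = 55 mL
EF = SV/EDV * 100 = 55/121 * 100
EF = 45.45%


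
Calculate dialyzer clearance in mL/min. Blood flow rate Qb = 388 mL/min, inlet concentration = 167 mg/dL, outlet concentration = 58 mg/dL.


K = Qb * (Cb_in - Cb_out) / Cb_in
K = 388 * (167 - 58) / 167
K = 253.2 mL/min


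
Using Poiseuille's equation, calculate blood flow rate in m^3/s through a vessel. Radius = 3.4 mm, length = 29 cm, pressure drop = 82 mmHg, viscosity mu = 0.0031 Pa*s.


Q = pi*r^4*dP / (8*mu*L)
r = 0.0034 m, L = 0.29 m
dP = 82 mmHg = 10932.404 Pa
Q = 6.3816e-04 m^3/s


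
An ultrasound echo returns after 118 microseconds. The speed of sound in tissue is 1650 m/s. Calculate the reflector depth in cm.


depth = c * t / 2
t = 118 us = 1.1800e-04 s
depth = 1650 * 1.1800e-04 / 2
depth = 0.09735 m = 9.735 cm


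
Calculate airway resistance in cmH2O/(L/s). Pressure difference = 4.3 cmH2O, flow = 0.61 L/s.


R = dP / flow
R = 4.3 / 0.61
R = 7.049 cmH2O/(L/s)


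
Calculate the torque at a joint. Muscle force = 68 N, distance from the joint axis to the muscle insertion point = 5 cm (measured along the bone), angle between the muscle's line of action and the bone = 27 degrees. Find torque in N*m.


Torque = F * d * sin(theta)   (moment arm = d*sin(theta))
d = 5 cm = 0.05 m
Torque = 68 * 0.05 * sin(27)
Torque = 1.544 N*m


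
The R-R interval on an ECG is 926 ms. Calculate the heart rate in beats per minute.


HR = 60 / RR_interval(s)
RR = 926 ms = 0.926 s
HR = 60 / 0.926 = 64.79 bpm


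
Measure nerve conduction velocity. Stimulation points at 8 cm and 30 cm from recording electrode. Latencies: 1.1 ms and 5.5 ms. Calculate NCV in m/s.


Distance = (30 - 8) / 100 = 0.22 m
dt = (5.5 - 1.1) / 1000 = 0.0044 s
NCV = dist / dt = 50 m/s


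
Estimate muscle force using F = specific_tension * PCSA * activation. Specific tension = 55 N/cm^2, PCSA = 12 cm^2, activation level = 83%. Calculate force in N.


F = sigma * PCSA * activation
F = 55 * 12 * 0.83
F = 547.8 N


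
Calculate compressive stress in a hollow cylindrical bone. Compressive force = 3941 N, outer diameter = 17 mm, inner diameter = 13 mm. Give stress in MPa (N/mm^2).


A = pi*(r_o^2 - r_i^2)
r_o = 8.5 mm, r_i = 6.5 mm
A = 94.2478 mm^2
sigma = F/A = 3941 / 94.2478
sigma = 41.82 MPa


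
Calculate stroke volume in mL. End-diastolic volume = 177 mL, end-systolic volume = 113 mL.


SV = EDV - ESV
SV = 177 - 113
SV = 64 mL


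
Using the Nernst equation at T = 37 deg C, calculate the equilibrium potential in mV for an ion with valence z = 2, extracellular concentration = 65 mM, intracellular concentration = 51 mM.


E = (RT/(zF)) * ln(C_out/C_in)
T = 37 + 273.15 = 310.15 K
E = (8.314 * 310.15 / (2 * 96485)) * ln(65/51)
E = 3.241 mV


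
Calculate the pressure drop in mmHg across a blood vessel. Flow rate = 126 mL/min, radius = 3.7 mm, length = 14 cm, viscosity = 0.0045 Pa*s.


dP = 8*mu*L*Q / (pi*r^4)
Q = 126 mL/min = 2.1e-06 m^3/s
dP = 17.976 Pa = 17.976 / 133.322 mmHg = 0.1348 mmHg


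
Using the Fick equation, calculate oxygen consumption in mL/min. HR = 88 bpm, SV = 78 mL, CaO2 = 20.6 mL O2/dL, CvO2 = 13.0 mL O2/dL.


CO = HR*SV = 88*78/1000 = 6.864 L/min
a-v O2 diff = 20.6 - 13.0 = 7.6 mL/dL
VO2 = CO * (CaO2-CvO2) * 10 dL/L
VO2 = 6.864 * 7.6 * 10
VO2 = 521.7 mL/min


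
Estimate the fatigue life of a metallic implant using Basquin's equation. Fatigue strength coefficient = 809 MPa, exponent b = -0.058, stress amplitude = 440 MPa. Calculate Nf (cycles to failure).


sigma_a = sigma_f' * (2Nf)^b
2Nf = (sigma_a/sigma_f')^(1/b)
2Nf = (440/809)^(1/-0.058)
2Nf = 36330.652
Nf = 1.817e+04


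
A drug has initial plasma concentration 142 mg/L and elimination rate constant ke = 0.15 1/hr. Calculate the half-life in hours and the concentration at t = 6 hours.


t_half = ln(2) / ke = 0.693147 / 0.15 = 4.621 hr
C(t) = C0 * exp(-ke*t) = 142 * exp(-0.15*6)
C(6) = 57.73 mg/L


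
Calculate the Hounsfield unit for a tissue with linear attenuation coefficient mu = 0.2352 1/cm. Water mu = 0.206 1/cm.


HU = ((mu_tissue - mu_water) / mu_water) * 1000
HU = ((0.2352 - 0.206) / 0.206) * 1000
HU = 141.7


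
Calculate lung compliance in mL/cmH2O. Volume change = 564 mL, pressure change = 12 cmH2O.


C = dV / dP
C = 564 / 12
C = 47 mL/cmH2O


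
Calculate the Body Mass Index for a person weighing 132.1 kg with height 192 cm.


BMI = weight / height^2
height = 192 cm = 1.92 m
BMI = 132.1 / 1.92^2
BMI = 35.83 kg/m^2


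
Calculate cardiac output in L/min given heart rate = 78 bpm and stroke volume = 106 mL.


CO = HR * SV
CO = 78 * 106 / 1000
CO = 8.268 L/min


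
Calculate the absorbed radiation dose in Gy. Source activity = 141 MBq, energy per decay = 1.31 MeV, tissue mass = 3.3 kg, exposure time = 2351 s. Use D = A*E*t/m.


A = 141 MBq = 1.4100e+08 Bq
E = 1.31 MeV = 2.09862e-13 J
D = A*E*t/m = 1.4100e+08*2.09862e-13*2351/3.3
D = 0.02108 Gy


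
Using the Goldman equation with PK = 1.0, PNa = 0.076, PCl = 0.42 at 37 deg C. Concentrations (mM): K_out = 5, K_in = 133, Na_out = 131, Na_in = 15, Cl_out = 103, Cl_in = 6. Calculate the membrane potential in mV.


Vm = (RT/F)*ln((PK*Ko + PNa*Nao + PCl*Cli)/(PK*Ki + PNa*Nai + PCl*Clo))
Numer = 17.476, Denom = 177.4
Vm = -61.94 mV


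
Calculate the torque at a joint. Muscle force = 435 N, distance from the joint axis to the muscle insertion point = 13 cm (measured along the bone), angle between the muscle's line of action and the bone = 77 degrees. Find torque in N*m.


Torque = F * d * sin(theta)   (moment arm = d*sin(theta))
d = 13 cm = 0.13 m
Torque = 435 * 0.13 * sin(77)
Torque = 55.1 N*m


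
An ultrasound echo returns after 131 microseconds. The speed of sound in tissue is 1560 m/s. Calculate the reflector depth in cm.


depth = c * t / 2
t = 131 us = 1.3100e-04 s
depth = 1560 * 1.3100e-04 / 2
depth = 0.10218 m = 10.218 cm


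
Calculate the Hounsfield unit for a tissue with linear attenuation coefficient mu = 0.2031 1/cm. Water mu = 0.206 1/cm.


HU = ((mu_tissue - mu_water) / mu_water) * 1000
HU = ((0.2031 - 0.206) / 0.206) * 1000
HU = -14.08


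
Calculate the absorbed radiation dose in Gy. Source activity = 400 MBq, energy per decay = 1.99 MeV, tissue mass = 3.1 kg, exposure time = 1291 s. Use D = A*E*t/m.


A = 400 MBq = 4.0000e+08 Bq
E = 1.99 MeV = 3.18798e-13 J
D = A*E*t/m = 4.0000e+08*3.18798e-13*1291/3.1
D = 0.05311 Gy


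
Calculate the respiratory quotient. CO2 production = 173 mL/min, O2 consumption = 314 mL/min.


RQ = VCO2 / VO2
RQ = 173 / 314
RQ = 0.551


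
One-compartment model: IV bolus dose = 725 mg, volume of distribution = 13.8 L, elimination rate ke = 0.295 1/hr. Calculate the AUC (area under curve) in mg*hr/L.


C0 = Dose/Vd = 725/13.8 = 52.5362 mg/L
AUC = C0/ke = 52.5362/0.295
AUC = 178.1 mg*hr/L


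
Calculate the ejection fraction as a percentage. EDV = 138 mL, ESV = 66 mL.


SV = EDV - ESV = 138 - 66 = 72 mL
EF = SV/EDV * 100 = 72/138 * 100
EF = 52.17%


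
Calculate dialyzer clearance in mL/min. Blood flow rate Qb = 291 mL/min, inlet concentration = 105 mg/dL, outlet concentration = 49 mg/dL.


K = Qb * (Cb_in - Cb_out) / Cb_in
K = 291 * (105 - 49) / 105
K = 155.2 mL/min


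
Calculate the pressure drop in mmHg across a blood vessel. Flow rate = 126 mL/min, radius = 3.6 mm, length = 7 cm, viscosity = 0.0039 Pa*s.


dP = 8*mu*L*Q / (pi*r^4)
Q = 126 mL/min = 2.1e-06 m^3/s
dP = 8.69185 Pa = 8.69185 / 133.322 mmHg = 0.06519 mmHg


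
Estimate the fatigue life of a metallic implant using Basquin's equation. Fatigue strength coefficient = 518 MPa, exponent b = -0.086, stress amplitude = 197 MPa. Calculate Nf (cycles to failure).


sigma_a = sigma_f' * (2Nf)^b
2Nf = (sigma_a/sigma_f')^(1/b)
2Nf = (197/518)^(1/-0.086)
2Nf = 76231.438
Nf = 3.812e+04


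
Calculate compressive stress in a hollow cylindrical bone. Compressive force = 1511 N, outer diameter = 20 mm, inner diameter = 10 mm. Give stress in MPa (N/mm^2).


A = pi*(r_o^2 - r_i^2)
r_o = 10 mm, r_i = 5 mm
A = 235.619 mm^2
sigma = F/A = 1511 / 235.619
sigma = 6.413 MPa


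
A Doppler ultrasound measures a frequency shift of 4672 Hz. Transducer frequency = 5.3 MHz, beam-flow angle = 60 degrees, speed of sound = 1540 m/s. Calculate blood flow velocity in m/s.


v = fd * c / (2 * f0 * cos(theta))
v = 4672 * 1540 / (2 * 5.3000e+06 * cos(60))
v = 1.358 m/s


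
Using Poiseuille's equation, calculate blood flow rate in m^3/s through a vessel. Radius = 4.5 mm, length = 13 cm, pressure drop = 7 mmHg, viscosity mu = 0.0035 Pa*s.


Q = pi*r^4*dP / (8*mu*L)
r = 0.0045 m, L = 0.13 m
dP = 7 mmHg = 933.254 Pa
Q = 3.3029e-04 m^3/s


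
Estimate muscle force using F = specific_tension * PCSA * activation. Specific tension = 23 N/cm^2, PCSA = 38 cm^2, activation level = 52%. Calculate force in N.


F = sigma * PCSA * activation
F = 23 * 38 * 0.52
F = 454.5 N


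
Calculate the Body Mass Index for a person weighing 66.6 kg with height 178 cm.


BMI = weight / height^2
height = 178 cm = 1.78 m
BMI = 66.6 / 1.78^2
BMI = 21.02 kg/m^2


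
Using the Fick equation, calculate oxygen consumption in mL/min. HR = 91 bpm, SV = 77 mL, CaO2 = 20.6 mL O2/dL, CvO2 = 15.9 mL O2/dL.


CO = HR*SV = 91*77/1000 = 7.007 L/min
a-v O2 diff = 20.6 - 15.9 = 4.7 mL/dL
VO2 = CO * (CaO2-CvO2) * 10 dL/L
VO2 = 7.007 * 4.7 * 10
VO2 = 329.3 mL/min


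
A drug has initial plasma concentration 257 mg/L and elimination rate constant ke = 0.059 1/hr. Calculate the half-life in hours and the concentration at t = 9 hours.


t_half = ln(2) / ke = 0.693147 / 0.059 = 11.75 hr
C(t) = C0 * exp(-ke*t) = 257 * exp(-0.059*9)
C(9) = 151.1 mg/L


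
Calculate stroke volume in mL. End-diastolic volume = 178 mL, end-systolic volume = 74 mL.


SV = EDV - ESV
SV = 178 - 74
SV = 104 mL


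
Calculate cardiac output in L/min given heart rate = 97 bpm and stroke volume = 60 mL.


CO = HR * SV
CO = 97 * 60 / 1000
CO = 5.82 L/min


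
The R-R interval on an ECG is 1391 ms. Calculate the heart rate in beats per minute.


HR = 60 / RR_interval(s)
RR = 1391 ms = 1.391 s
HR = 60 / 1.391 = 43.13 bpm


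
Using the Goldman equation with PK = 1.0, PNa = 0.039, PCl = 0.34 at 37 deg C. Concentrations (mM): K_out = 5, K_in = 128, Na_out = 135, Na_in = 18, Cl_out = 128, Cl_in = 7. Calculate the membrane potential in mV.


Vm = (RT/F)*ln((PK*Ko + PNa*Nao + PCl*Cli)/(PK*Ki + PNa*Nai + PCl*Clo))
Numer = 12.645, Denom = 172.222
Vm = -69.79 mV


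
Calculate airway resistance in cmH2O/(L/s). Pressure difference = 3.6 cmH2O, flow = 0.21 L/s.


R = dP / flow
R = 3.6 / 0.21
R = 17.14 cmH2O/(L/s)


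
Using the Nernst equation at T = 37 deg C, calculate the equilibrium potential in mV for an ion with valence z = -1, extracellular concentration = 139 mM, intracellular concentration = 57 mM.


E = (RT/(zF)) * ln(C_out/C_in)
T = 37 + 273.15 = 310.15 K
E = (8.314 * 310.15 / (-1 * 96485)) * ln(139/57)
E = -23.82 mV


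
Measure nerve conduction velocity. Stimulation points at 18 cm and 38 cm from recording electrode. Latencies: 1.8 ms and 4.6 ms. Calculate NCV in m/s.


Distance = (38 - 18) / 100 = 0.2 m
dt = (4.6 - 1.8) / 1000 = 0.0028 s
NCV = dist / dt = 71.43 m/s


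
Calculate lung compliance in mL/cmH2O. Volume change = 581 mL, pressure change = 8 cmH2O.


C = dV / dP
C = 581 / 8
C = 72.62 mL/cmH2O


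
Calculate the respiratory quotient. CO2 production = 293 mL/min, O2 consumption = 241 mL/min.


RQ = VCO2 / VO2
RQ = 293 / 241
RQ = 1.216


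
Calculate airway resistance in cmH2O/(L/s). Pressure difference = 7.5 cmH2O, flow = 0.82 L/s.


R = dP / flow
R = 7.5 / 0.82
R = 9.146 cmH2O/(L/s)


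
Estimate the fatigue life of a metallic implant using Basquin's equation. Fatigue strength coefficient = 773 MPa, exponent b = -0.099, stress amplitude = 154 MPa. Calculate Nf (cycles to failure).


sigma_a = sigma_f' * (2Nf)^b
2Nf = (sigma_a/sigma_f')^(1/b)
2Nf = (154/773)^(1/-0.099)
2Nf = 11949819
Nf = 5.9749e+06


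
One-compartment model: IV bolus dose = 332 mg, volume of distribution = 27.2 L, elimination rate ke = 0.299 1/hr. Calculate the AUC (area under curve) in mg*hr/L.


C0 = Dose/Vd = 332/27.2 = 12.2059 mg/L
AUC = C0/ke = 12.2059/0.299
AUC = 40.82 mg*hr/L


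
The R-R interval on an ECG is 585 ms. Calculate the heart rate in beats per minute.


HR = 60 / RR_interval(s)
RR = 585 ms = 0.585 s
HR = 60 / 0.585 = 102.6 bpm


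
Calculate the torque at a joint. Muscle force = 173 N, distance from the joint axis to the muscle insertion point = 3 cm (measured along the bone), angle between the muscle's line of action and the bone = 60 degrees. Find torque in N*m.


Torque = F * d * sin(theta)   (moment arm = d*sin(theta))
d = 3 cm = 0.03 m
Torque = 173 * 0.03 * sin(60)
Torque = 4.495 N*m


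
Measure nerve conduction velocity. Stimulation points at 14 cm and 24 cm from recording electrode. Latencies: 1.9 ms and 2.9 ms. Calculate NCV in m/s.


Distance = (24 - 14) / 100 = 0.1 m
dt = (2.9 - 1.9) / 1000 = 0.001 s
NCV = dist / dt = 100 m/s


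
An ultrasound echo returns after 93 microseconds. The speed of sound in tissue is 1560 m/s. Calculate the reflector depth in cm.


depth = c * t / 2
t = 93 us = 9.3000e-05 s
depth = 1560 * 9.3000e-05 / 2
depth = 0.07254 m = 7.254 cm


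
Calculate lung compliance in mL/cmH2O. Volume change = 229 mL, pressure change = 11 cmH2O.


C = dV / dP
C = 229 / 11
C = 20.82 mL/cmH2O


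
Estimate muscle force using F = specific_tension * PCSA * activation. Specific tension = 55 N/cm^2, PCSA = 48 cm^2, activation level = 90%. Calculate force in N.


F = sigma * PCSA * activation
F = 55 * 48 * 0.9
F = 2376 N


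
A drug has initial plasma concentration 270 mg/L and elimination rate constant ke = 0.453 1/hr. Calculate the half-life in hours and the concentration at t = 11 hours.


t_half = ln(2) / ke = 0.693147 / 0.453 = 1.53 hr
C(t) = C0 * exp(-ke*t) = 270 * exp(-0.453*11)
C(11) = 1.85 mg/L


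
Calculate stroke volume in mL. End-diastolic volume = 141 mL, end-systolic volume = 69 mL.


SV = EDV - ESV
SV = 141 - 69
SV = 72 mL


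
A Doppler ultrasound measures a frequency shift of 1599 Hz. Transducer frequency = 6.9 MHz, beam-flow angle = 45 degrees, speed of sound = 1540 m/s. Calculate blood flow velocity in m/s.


v = fd * c / (2 * f0 * cos(theta))
v = 1599 * 1540 / (2 * 6.9000e+06 * cos(45))
v = 0.2524 m/s


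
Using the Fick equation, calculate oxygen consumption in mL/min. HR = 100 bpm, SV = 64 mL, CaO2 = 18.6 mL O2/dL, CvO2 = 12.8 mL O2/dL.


CO = HR*SV = 100*64/1000 = 6.4 L/min
a-v O2 diff = 18.6 - 12.8 = 5.8 mL/dL
VO2 = CO * (CaO2-CvO2) * 10 dL/L
VO2 = 6.4 * 5.8 * 10
VO2 = 371.2 mL/min


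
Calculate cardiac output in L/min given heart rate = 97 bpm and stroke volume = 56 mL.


CO = HR * SV
CO = 97 * 56 / 1000
CO = 5.432 L/min


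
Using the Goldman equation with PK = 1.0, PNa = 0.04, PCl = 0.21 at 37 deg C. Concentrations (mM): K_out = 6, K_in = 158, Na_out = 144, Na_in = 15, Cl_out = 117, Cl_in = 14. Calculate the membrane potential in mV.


Vm = (RT/F)*ln((PK*Ko + PNa*Nao + PCl*Cli)/(PK*Ki + PNa*Nai + PCl*Clo))
Numer = 14.7, Denom = 183.17
Vm = -67.42 mV


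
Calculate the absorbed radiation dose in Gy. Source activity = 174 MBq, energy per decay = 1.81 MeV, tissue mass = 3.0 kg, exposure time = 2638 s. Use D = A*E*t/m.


A = 174 MBq = 1.7400e+08 Bq
E = 1.81 MeV = 2.89962e-13 J
D = A*E*t/m = 1.7400e+08*2.89962e-13*2638/3.0
D = 0.04437 Gy


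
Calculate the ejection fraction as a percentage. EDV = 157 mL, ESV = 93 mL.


SV = EDV - ESV = 157 - 93 = 64 mL
EF = SV/EDV * 100 = 64/157 * 100
EF = 40.76%


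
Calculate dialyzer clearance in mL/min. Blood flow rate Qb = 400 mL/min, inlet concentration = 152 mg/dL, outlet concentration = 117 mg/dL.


K = Qb * (Cb_in - Cb_out) / Cb_in
K = 400 * (152 - 117) / 152
K = 92.11 mL/min


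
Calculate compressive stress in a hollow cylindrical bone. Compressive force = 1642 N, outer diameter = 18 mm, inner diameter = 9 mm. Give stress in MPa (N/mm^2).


A = pi*(r_o^2 - r_i^2)
r_o = 9 mm, r_i = 4.5 mm
A = 190.852 mm^2
sigma = F/A = 1642 / 190.852
sigma = 8.604 MPa


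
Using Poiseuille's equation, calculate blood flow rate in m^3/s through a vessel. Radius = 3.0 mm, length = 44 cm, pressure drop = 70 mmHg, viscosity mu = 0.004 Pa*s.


Q = pi*r^4*dP / (8*mu*L)
r = 0.003 m, L = 0.44 m
dP = 70 mmHg = 9332.54 Pa
Q = 1.6867e-04 m^3/s


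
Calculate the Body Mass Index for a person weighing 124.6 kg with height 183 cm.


BMI = weight / height^2
height = 183 cm = 1.83 m
BMI = 124.6 / 1.83^2
BMI = 37.21 kg/m^2


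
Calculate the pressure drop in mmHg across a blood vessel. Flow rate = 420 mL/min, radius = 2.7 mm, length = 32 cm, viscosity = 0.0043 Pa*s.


dP = 8*mu*L*Q / (pi*r^4)
Q = 420 mL/min = 7e-06 m^3/s
dP = 461.532 Pa = 461.532 / 133.322 mmHg = 3.462 mmHg


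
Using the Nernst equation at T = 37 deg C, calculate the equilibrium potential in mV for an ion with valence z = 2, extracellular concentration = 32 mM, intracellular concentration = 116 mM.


E = (RT/(zF)) * ln(C_out/C_in)
T = 37 + 273.15 = 310.15 K
E = (8.314 * 310.15 / (2 * 96485)) * ln(32/116)
E = -17.21 mV


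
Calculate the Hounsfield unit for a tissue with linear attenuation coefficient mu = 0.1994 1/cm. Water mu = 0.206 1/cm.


HU = ((mu_tissue - mu_water) / mu_water) * 1000
HU = ((0.1994 - 0.206) / 0.206) * 1000
HU = -32.04


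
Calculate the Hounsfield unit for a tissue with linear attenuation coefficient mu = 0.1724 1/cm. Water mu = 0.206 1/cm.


HU = ((mu_tissue - mu_water) / mu_water) * 1000
HU = ((0.1724 - 0.206) / 0.206) * 1000
HU = -163.1


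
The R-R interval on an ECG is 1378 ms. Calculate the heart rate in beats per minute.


HR = 60 / RR_interval(s)
RR = 1378 ms = 1.378 s
HR = 60 / 1.378 = 43.54 bpm


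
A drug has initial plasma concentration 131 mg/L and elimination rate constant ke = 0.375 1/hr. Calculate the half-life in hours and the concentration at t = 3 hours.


t_half = ln(2) / ke = 0.693147 / 0.375 = 1.848 hr
C(t) = C0 * exp(-ke*t) = 131 * exp(-0.375*3)
C(3) = 42.53 mg/L


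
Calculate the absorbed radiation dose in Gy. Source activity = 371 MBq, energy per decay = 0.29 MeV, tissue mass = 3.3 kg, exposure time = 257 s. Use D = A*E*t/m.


A = 371 MBq = 3.7100e+08 Bq
E = 0.29 MeV = 4.6458e-14 J
D = A*E*t/m = 3.7100e+08*4.6458e-14*257/3.3
D = 0.001342 Gy


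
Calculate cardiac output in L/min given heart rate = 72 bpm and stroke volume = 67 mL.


CO = HR * SV
CO = 72 * 67 / 1000
CO = 4.824 L/min


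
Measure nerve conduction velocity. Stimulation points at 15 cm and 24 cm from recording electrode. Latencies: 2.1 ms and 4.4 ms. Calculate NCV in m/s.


Distance = (24 - 15) / 100 = 0.09 m
dt = (4.4 - 2.1) / 1000 = 0.0023 s
NCV = dist / dt = 39.13 m/s


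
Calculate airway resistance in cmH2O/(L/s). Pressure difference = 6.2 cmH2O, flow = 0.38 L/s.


R = dP / flow
R = 6.2 / 0.38
R = 16.32 cmH2O/(L/s)


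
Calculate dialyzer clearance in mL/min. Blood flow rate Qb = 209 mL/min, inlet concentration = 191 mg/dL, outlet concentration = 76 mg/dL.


K = Qb * (Cb_in - Cb_out) / Cb_in
K = 209 * (191 - 76) / 191
K = 125.8 mL/min


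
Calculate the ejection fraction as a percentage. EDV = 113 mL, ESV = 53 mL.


SV = EDV - ESV = 113 - 53 = 60 mL
EF = SV/EDV * 100 = 60/113 * 100
EF = 53.1%


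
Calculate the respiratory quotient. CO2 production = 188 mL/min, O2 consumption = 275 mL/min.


RQ = VCO2 / VO2
RQ = 188 / 275
RQ = 0.6836


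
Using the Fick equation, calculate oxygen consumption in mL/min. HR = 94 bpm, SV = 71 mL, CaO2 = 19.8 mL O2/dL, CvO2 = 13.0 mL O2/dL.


CO = HR*SV = 94*71/1000 = 6.674 L/min
a-v O2 diff = 19.8 - 13.0 = 6.8 mL/dL
VO2 = CO * (CaO2-CvO2) * 10 dL/L
VO2 = 6.674 * 6.8 * 10
VO2 = 453.8 mL/min


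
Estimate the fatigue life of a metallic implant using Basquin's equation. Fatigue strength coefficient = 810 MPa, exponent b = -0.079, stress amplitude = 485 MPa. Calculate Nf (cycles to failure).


sigma_a = sigma_f' * (2Nf)^b
2Nf = (sigma_a/sigma_f')^(1/b)
2Nf = (485/810)^(1/-0.079)
2Nf = 659.98671
Nf = 330


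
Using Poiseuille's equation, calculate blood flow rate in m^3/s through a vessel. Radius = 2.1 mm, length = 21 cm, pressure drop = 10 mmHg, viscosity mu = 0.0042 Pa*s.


Q = pi*r^4*dP / (8*mu*L)
r = 0.0021 m, L = 0.21 m
dP = 10 mmHg = 1333.22 Pa
Q = 1.1544e-05 m^3/s


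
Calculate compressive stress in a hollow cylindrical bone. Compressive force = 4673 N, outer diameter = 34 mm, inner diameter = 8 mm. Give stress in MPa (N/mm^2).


A = pi*(r_o^2 - r_i^2)
r_o = 17 mm, r_i = 4 mm
A = 857.655 mm^2
sigma = F/A = 4673 / 857.655
sigma = 5.449 MPa


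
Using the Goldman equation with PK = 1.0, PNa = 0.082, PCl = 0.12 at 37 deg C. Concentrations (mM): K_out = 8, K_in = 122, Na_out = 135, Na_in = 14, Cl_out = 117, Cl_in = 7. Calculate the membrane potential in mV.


Vm = (RT/F)*ln((PK*Ko + PNa*Nao + PCl*Cli)/(PK*Ki + PNa*Nai + PCl*Clo))
Numer = 19.91, Denom = 137.188
Vm = -51.58 mV


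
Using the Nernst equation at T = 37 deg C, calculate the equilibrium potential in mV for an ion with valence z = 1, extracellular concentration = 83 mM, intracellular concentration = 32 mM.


E = (RT/(zF)) * ln(C_out/C_in)
T = 37 + 273.15 = 310.15 K
E = (8.314 * 310.15 / (1 * 96485)) * ln(83/32)
E = 25.47 mV


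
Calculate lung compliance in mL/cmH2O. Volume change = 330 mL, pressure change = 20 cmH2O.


C = dV / dP
C = 330 / 20
C = 16.5 mL/cmH2O


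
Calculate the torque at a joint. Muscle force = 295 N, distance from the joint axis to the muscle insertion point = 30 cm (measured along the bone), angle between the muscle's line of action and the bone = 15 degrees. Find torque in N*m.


Torque = F * d * sin(theta)   (moment arm = d*sin(theta))
d = 30 cm = 0.3 m
Torque = 295 * 0.3 * sin(15)
Torque = 22.91 N*m


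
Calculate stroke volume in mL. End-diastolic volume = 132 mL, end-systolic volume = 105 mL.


SV = EDV - ESV
SV = 132 - 105
SV = 27 mL


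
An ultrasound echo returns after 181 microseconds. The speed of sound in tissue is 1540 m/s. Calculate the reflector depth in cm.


depth = c * t / 2
t = 181 us = 1.8100e-04 s
depth = 1540 * 1.8100e-04 / 2
depth = 0.13937 m = 13.937 cm


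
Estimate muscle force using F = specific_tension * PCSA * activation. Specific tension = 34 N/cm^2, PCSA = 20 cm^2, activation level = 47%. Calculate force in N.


F = sigma * PCSA * activation
F = 34 * 20 * 0.47
F = 319.6 N


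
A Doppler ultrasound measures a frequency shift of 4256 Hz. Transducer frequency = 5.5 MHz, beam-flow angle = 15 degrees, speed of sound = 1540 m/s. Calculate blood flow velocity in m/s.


v = fd * c / (2 * f0 * cos(theta))
v = 4256 * 1540 / (2 * 5.5000e+06 * cos(15))
v = 0.6169 m/s


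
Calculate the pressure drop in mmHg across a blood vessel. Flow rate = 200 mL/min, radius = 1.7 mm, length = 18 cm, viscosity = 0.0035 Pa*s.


dP = 8*mu*L*Q / (pi*r^4)
Q = 200 mL/min = 3.33333e-06 m^3/s
dP = 640.27 Pa = 640.27 / 133.322 mmHg = 4.802 mmHg


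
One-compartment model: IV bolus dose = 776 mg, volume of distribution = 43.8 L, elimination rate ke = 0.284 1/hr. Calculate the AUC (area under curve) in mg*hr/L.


C0 = Dose/Vd = 776/43.8 = 17.7169 mg/L
AUC = C0/ke = 17.7169/0.284
AUC = 62.38 mg*hr/L


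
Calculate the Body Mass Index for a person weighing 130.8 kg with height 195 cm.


BMI = weight / height^2
height = 195 cm = 1.95 m
BMI = 130.8 / 1.95^2
BMI = 34.4 kg/m^2


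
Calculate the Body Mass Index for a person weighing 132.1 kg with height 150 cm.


BMI = weight / height^2
height = 150 cm = 1.5 m
BMI = 132.1 / 1.5^2
BMI = 58.71 kg/m^2


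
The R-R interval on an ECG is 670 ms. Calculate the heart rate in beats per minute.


HR = 60 / RR_interval(s)
RR = 670 ms = 0.67 s
HR = 60 / 0.67 = 89.55 bpm


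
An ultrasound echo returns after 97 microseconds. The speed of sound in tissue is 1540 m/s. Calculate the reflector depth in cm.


depth = c * t / 2
t = 97 us = 9.7000e-05 s
depth = 1540 * 9.7000e-05 / 2
depth = 0.07469 m = 7.469 cm


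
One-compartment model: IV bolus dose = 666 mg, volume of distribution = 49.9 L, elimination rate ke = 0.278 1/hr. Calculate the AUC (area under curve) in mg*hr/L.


C0 = Dose/Vd = 666/49.9 = 13.3467 mg/L
AUC = C0/ke = 13.3467/0.278
AUC = 48.01 mg*hr/L


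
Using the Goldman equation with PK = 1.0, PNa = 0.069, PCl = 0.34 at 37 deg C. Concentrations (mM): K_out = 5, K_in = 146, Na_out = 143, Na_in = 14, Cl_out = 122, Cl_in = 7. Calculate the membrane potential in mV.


Vm = (RT/F)*ln((PK*Ko + PNa*Nao + PCl*Cli)/(PK*Ki + PNa*Nai + PCl*Clo))
Numer = 17.247, Denom = 188.446
Vm = -63.9 mV


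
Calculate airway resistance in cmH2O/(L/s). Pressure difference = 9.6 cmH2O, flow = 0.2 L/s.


R = dP / flow
R = 9.6 / 0.2
R = 48 cmH2O/(L/s)


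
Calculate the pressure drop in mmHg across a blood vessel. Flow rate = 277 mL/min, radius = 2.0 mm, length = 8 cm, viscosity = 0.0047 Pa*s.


dP = 8*mu*L*Q / (pi*r^4)
Q = 277 mL/min = 4.61667e-06 m^3/s
dP = 276.272 Pa = 276.272 / 133.322 mmHg = 2.072 mmHg


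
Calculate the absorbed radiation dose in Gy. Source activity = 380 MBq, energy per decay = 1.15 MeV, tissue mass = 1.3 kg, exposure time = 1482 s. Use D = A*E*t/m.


A = 380 MBq = 3.8000e+08 Bq
E = 1.15 MeV = 1.8423e-13 J
D = A*E*t/m = 3.8000e+08*1.8423e-13*1482/1.3
D = 0.07981 Gy


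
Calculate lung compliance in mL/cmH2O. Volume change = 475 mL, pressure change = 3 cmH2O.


C = dV / dP
C = 475 / 3
C = 158.3 mL/cmH2O


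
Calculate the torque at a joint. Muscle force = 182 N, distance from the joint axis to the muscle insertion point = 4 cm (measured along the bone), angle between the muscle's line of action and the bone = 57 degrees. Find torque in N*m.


Torque = F * d * sin(theta)   (moment arm = d*sin(theta))
d = 4 cm = 0.04 m
Torque = 182 * 0.04 * sin(57)
Torque = 6.106 N*m


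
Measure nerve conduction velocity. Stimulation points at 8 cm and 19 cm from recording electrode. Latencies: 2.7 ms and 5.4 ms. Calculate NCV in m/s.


Distance = (19 - 8) / 100 = 0.11 m
dt = (5.4 - 2.7) / 1000 = 0.0027 s
NCV = dist / dt = 40.74 m/s


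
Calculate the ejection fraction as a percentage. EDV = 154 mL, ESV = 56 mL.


SV = EDV - ESV = 154 - 56 = 98 mL
EF = SV/EDV * 100 = 98/154 * 100
EF = 63.64%


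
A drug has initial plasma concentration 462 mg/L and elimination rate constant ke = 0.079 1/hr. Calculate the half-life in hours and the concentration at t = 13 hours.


t_half = ln(2) / ke = 0.693147 / 0.079 = 8.774 hr
C(t) = C0 * exp(-ke*t) = 462 * exp(-0.079*13)
C(13) = 165.4 mg/L


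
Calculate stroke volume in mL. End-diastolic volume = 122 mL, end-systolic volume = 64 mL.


SV = EDV - ESV
SV = 122 - 64
SV = 58 mL


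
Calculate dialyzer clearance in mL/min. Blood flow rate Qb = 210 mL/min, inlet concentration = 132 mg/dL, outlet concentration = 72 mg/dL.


K = Qb * (Cb_in - Cb_out) / Cb_in
K = 210 * (132 - 72) / 132
K = 95.45 mL/min


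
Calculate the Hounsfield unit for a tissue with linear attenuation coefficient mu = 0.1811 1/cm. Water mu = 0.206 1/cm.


HU = ((mu_tissue - mu_water) / mu_water) * 1000
HU = ((0.1811 - 0.206) / 0.206) * 1000
HU = -120.9


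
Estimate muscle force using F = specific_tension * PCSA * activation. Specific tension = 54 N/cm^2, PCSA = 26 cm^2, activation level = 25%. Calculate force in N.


F = sigma * PCSA * activation
F = 54 * 26 * 0.25
F = 351 N


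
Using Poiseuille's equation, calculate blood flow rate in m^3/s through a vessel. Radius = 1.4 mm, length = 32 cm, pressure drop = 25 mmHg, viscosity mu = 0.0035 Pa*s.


Q = pi*r^4*dP / (8*mu*L)
r = 0.0014 m, L = 0.32 m
dP = 25 mmHg = 3333.05 Pa
Q = 4.4895e-06 m^3/s


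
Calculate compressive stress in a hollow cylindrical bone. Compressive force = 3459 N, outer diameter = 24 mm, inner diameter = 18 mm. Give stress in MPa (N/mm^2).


A = pi*(r_o^2 - r_i^2)
r_o = 12 mm, r_i = 9 mm
A = 197.92 mm^2
sigma = F/A = 3459 / 197.92
sigma = 17.48 MPa


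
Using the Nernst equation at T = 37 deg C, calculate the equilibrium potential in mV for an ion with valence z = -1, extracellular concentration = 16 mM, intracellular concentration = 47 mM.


E = (RT/(zF)) * ln(C_out/C_in)
T = 37 + 273.15 = 310.15 K
E = (8.314 * 310.15 / (-1 * 96485)) * ln(16/47)
E = 28.8 mV


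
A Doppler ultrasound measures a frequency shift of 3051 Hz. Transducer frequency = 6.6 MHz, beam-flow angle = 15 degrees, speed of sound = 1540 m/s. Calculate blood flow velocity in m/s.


v = fd * c / (2 * f0 * cos(theta))
v = 3051 * 1540 / (2 * 6.6000e+06 * cos(15))
v = 0.3685 m/s


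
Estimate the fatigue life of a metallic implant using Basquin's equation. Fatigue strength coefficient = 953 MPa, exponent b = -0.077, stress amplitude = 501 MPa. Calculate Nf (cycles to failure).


sigma_a = sigma_f' * (2Nf)^b
2Nf = (sigma_a/sigma_f')^(1/b)
2Nf = (501/953)^(1/-0.077)
2Nf = 4233.4124
Nf = 2117


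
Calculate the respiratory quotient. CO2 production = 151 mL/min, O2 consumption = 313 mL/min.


RQ = VCO2 / VO2
RQ = 151 / 313
RQ = 0.4824


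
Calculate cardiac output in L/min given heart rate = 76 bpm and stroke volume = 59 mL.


CO = HR * SV
CO = 76 * 59 / 1000
CO = 4.484 L/min


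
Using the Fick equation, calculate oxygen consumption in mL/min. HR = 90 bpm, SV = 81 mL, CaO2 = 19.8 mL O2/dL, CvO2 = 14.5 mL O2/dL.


CO = HR*SV = 90*81/1000 = 7.29 L/min
a-v O2 diff = 19.8 - 14.5 = 5.3 mL/dL
VO2 = CO * (CaO2-CvO2) * 10 dL/L
VO2 = 7.29 * 5.3 * 10
VO2 = 386.4 mL/min


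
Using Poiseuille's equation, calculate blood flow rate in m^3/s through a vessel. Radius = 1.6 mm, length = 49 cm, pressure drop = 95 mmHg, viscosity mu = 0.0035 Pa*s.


Q = pi*r^4*dP / (8*mu*L)
r = 0.0016 m, L = 0.49 m
dP = 95 mmHg = 12665.59 Pa
Q = 1.9006e-05 m^3/s


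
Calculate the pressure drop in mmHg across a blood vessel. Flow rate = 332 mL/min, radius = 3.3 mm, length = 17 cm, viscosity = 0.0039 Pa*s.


dP = 8*mu*L*Q / (pi*r^4)
Q = 332 mL/min = 5.53333e-06 m^3/s
dP = 78.7743 Pa = 78.7743 / 133.322 mmHg = 0.5909 mmHg


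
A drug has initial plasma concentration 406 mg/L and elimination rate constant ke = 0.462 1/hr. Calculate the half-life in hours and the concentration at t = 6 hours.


t_half = ln(2) / ke = 0.693147 / 0.462 = 1.5 hr
C(t) = C0 * exp(-ke*t) = 406 * exp(-0.462*6)
C(6) = 25.39 mg/L


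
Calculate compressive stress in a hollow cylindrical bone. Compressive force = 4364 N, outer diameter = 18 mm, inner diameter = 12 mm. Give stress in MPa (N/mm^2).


A = pi*(r_o^2 - r_i^2)
r_o = 9 mm, r_i = 6 mm
A = 141.372 mm^2
sigma = F/A = 4364 / 141.372
sigma = 30.87 MPa


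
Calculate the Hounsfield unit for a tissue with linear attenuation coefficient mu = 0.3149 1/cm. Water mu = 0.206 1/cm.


HU = ((mu_tissue - mu_water) / mu_water) * 1000
HU = ((0.3149 - 0.206) / 0.206) * 1000
HU = 528.6


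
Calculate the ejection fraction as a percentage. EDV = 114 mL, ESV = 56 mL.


SV = EDV - ESV = 114 - 56 = 58 mL
EF = SV/EDV * 100 = 58/114 * 100
EF = 50.88%


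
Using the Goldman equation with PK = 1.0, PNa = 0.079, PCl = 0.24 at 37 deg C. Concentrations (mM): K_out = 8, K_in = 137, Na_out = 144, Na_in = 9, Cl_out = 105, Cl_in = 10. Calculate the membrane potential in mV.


Vm = (RT/F)*ln((PK*Ko + PNa*Nao + PCl*Cli)/(PK*Ki + PNa*Nai + PCl*Clo))
Numer = 21.776, Denom = 162.911
Vm = -53.78 mV
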